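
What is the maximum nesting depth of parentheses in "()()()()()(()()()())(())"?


Input: "()()()()()(()()()())(())"
Tracking depth:
  Position 0 '(': depth becomes 1
  Position 1 ')': depth becomes 0
  Position 2 '(': depth becomes 1
  Position 3 ')': depth becomes 0
  Position 4 '(': depth becomes 1
  Position 5 ')': depth becomes 0
  Position 6 '(': depth becomes 1
  Position 7 ')': depth becomes 0
  Position 8 '(': depth becomes 1
  Position 9 ')': depth becomes 0
  Position 10 '(': depth becomes 1
  Position 11 '(': depth becomes 2
  Position 12 ')': depth becomes 1
  Position 13 '(': depth becomes 2
  Position 14 ')': depth becomes 1
  Position 15 '(': depth becomes 2
  Position 16 ')': depth becomes 1
  Position 17 '(': depth becomes 2
  Position 18 ')': depth becomes 1
  Position 19 ')': depth becomes 0
  Position 20 '(': depth becomes 1
  Position 21 '(': depth becomes 2
  Position 22 ')': depth becomes 1
  Position 23 ')': depth becomes 0
Maximum depth reached: 2

2


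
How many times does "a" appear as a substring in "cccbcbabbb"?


Searching for "a" in "cccbcbabbb"
Scanning each position:
  Position 0: "c" => no
  Position 1: "c" => no
  Position 2: "c" => no
  Position 3: "b" => no
  Position 4: "c" => no
  Position 5: "b" => no
  Position 6: "a" => MATCH
  Position 7: "b" => no
  Position 8: "b" => no
  Position 9: "b" => no
Total occurrences: 1

1


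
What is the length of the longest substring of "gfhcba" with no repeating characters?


Input: "gfhcba"
Sliding window (track last position of each char):
  Position 0 ('g'): window [0,0] length 1 -- new best
  Position 1 ('f'): window [0,1] length 2 -- new best
  Position 2 ('h'): window [0,2] length 3 -- new best
  Position 3 ('c'): window [0,3] length 4 -- new best
  Position 4 ('b'): window [0,4] length 5 -- new best
  Position 5 ('a'): window [0,5] length 6 -- new best
Longest substring with no repeats: "gfhcba" with length 6

6


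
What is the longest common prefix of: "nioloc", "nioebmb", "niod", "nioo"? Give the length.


Words: nioloc, nioebmb, niod, nioo
  Position 0: all 'n' => match
  Position 1: all 'i' => match
  Position 2: all 'o' => match
  Position 3: ('l', 'e', 'd', 'o') => mismatch, stop
LCP = "nio" (length 3)

3


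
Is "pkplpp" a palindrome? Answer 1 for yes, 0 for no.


Input: pkplpp
Reversed: pplpkp
  Compare pos 0 ('p') with pos 5 ('p'): match
  Compare pos 1 ('k') with pos 4 ('p'): MISMATCH
  Compare pos 2 ('p') with pos 3 ('l'): MISMATCH
Result: not a palindrome

0


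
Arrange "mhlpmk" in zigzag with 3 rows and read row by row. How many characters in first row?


Zigzag "mhlpmk" into 3 rows:
Placing characters:
  'm' => row 0
  'h' => row 1
  'l' => row 2
  'p' => row 1
  'm' => row 0
  'k' => row 1
Rows:
  Row 0: "mm"
  Row 1: "hpk"
  Row 2: "l"
First row length: 2

2


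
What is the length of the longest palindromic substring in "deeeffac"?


Input: "deeeffac"
Checking substrings for palindromes:
  [1:4] "eee" (len 3) => palindrome
  [1:3] "ee" (len 2) => palindrome
  [2:4] "ee" (len 2) => palindrome
  [4:6] "ff" (len 2) => palindrome
Longest palindromic substring: "eee" with length 3

3


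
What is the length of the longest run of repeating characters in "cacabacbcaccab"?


Input: "cacabacbcaccab"
Scanning for longest run:
  Position 1 ('a'): new char, reset run to 1
  Position 2 ('c'): new char, reset run to 1
  Position 3 ('a'): new char, reset run to 1
  Position 4 ('b'): new char, reset run to 1
  Position 5 ('a'): new char, reset run to 1
  Position 6 ('c'): new char, reset run to 1
  Position 7 ('b'): new char, reset run to 1
  Position 8 ('c'): new char, reset run to 1
  Position 9 ('a'): new char, reset run to 1
  Position 10 ('c'): new char, reset run to 1
  Position 11 ('c'): continues run of 'c', length=2
  Position 12 ('a'): new char, reset run to 1
  Position 13 ('b'): new char, reset run to 1
Longest run: 'c' with length 2

2


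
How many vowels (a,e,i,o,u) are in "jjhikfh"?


Input: jjhikfh
Checking each character:
  'j' at position 0: consonant
  'j' at position 1: consonant
  'h' at position 2: consonant
  'i' at position 3: vowel (running total: 1)
  'k' at position 4: consonant
  'f' at position 5: consonant
  'h' at position 6: consonant
Total vowels: 1

1


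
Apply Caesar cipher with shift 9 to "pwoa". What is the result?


Caesar cipher: shift "pwoa" by 9
  'p' (pos 15) + 9 = pos 24 = 'y'
  'w' (pos 22) + 9 = pos 5 = 'f'
  'o' (pos 14) + 9 = pos 23 = 'x'
  'a' (pos 0) + 9 = pos 9 = 'j'
Result: yfxj

yfxj


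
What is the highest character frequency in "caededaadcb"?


Input: caededaadcb
Character counts:
  'a': 3
  'b': 1
  'c': 2
  'd': 3
  'e': 2
Maximum frequency: 3

3


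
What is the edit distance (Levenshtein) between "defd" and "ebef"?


Computing edit distance: "defd" -> "ebef"
DP table:
           e    b    e    f
      0    1    2    3    4
  d   1    1    2    3    4
  e   2    1    2    2    3
  f   3    2    2    3    2
  d   4    3    3    3    3
Edit distance = dp[4][4] = 3

3


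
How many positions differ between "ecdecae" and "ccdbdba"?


Comparing "ecdecae" and "ccdbdba" position by position:
  Position 0: 'e' vs 'c' => DIFFER
  Position 1: 'c' vs 'c' => same
  Position 2: 'd' vs 'd' => same
  Position 3: 'e' vs 'b' => DIFFER
  Position 4: 'c' vs 'd' => DIFFER
  Position 5: 'a' vs 'b' => DIFFER
  Position 6: 'e' vs 'a' => DIFFER
Positions that differ: 5

5


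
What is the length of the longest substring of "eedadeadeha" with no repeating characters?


Input: "eedadeadeha"
Sliding window (track last position of each char):
  Position 0 ('e'): window [0,0] length 1 -- new best
  Position 1 ('e'): repeat (last at 0), move window start to 1
  Position 1 ('e'): window [1,1] length 1
  Position 2 ('d'): window [1,2] length 2 -- new best
  Position 3 ('a'): window [1,3] length 3 -- new best
  Position 4 ('d'): repeat (last at 2), move window start to 3
  Position 4 ('d'): window [3,4] length 2
  Position 5 ('e'): window [3,5] length 3
  Position 6 ('a'): repeat (last at 3), move window start to 4
  Position 6 ('a'): window [4,6] length 3
  Position 7 ('d'): repeat (last at 4), move window start to 5
  Position 7 ('d'): window [5,7] length 3
  Position 8 ('e'): repeat (last at 5), move window start to 6
  Position 8 ('e'): window [6,8] length 3
  Position 9 ('h'): window [6,9] length 4 -- new best
  Position 10 ('a'): repeat (last at 6), move window start to 7
  Position 10 ('a'): window [7,10] length 4
Longest substring with no repeats: "adeh" with length 4

4


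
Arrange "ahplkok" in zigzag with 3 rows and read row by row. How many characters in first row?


Zigzag "ahplkok" into 3 rows:
Placing characters:
  'a' => row 0
  'h' => row 1
  'p' => row 2
  'l' => row 1
  'k' => row 0
  'o' => row 1
  'k' => row 2
Rows:
  Row 0: "ak"
  Row 1: "hlo"
  Row 2: "pk"
First row length: 2

2


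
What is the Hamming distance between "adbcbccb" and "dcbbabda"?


Comparing "adbcbccb" and "dcbbabda" position by position:
  Position 0: 'a' vs 'd' => differ
  Position 1: 'd' vs 'c' => differ
  Position 2: 'b' vs 'b' => same
  Position 3: 'c' vs 'b' => differ
  Position 4: 'b' vs 'a' => differ
  Position 5: 'c' vs 'b' => differ
  Position 6: 'c' vs 'd' => differ
  Position 7: 'b' vs 'a' => differ
Total differences (Hamming distance): 7

7


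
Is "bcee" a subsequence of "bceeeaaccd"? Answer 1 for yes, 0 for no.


Check if "bcee" is a subsequence of "bceeeaaccd"
Greedy scan:
  Position 0 ('b'): matches sub[0] = 'b'
  Position 1 ('c'): matches sub[1] = 'c'
  Position 2 ('e'): matches sub[2] = 'e'
  Position 3 ('e'): matches sub[3] = 'e'
  Position 4 ('e'): no match needed
  Position 5 ('a'): no match needed
  Position 6 ('a'): no match needed
  Position 7 ('c'): no match needed
  Position 8 ('c'): no match needed
  Position 9 ('d'): no match needed
All 4 characters matched => is a subsequence

1


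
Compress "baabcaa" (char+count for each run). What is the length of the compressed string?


Input: baabcaa
Runs:
  'b' x 1 => "b1"
  'a' x 2 => "a2"
  'b' x 1 => "b1"
  'c' x 1 => "c1"
  'a' x 2 => "a2"
Compressed: "b1a2b1c1a2"
Compressed length: 10

10


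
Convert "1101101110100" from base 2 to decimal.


Input: "1101101110100" in base 2
Positional expansion:
  Digit '1' (value 1) x 2^12 = 4096
  Digit '1' (value 1) x 2^11 = 2048
  Digit '0' (value 0) x 2^10 = 0
  Digit '1' (value 1) x 2^9 = 512
  Digit '1' (value 1) x 2^8 = 256
  Digit '0' (value 0) x 2^7 = 0
  Digit '1' (value 1) x 2^6 = 64
  Digit '1' (value 1) x 2^5 = 32
  Digit '1' (value 1) x 2^4 = 16
  Digit '0' (value 0) x 2^3 = 0
  Digit '1' (value 1) x 2^2 = 4
  Digit '0' (value 0) x 2^1 = 0
  Digit '0' (value 0) x 2^0 = 0
Sum = 7028

7028


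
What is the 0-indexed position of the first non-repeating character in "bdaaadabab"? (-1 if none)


Input: bdaaadabab
Character frequencies:
  'a': 5
  'b': 3
  'd': 2
Scanning left to right for freq == 1:
  Position 0 ('b'): freq=3, skip
  Position 1 ('d'): freq=2, skip
  Position 2 ('a'): freq=5, skip
  Position 3 ('a'): freq=5, skip
  Position 4 ('a'): freq=5, skip
  Position 5 ('d'): freq=2, skip
  Position 6 ('a'): freq=5, skip
  Position 7 ('b'): freq=3, skip
  Position 8 ('a'): freq=5, skip
  Position 9 ('b'): freq=3, skip
  No unique character found => answer = -1

-1


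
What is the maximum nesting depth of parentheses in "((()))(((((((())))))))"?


Input: "((()))(((((((())))))))"
Tracking depth:
  Position 0 '(': depth becomes 1
  Position 1 '(': depth becomes 2
  Position 2 '(': depth becomes 3
  Position 3 ')': depth becomes 2
  Position 4 ')': depth becomes 1
  Position 5 ')': depth becomes 0
  Position 6 '(': depth becomes 1
  Position 7 '(': depth becomes 2
  Position 8 '(': depth becomes 3
  Position 9 '(': depth becomes 4
  Position 10 '(': depth becomes 5
  Position 11 '(': depth becomes 6
  Position 12 '(': depth becomes 7
  Position 13 '(': depth becomes 8
  Position 14 ')': depth becomes 7
  Position 15 ')': depth becomes 6
  Position 16 ')': depth becomes 5
  Position 17 ')': depth becomes 4
  Position 18 ')': depth becomes 3
  Position 19 ')': depth becomes 2
  Position 20 ')': depth becomes 1
  Position 21 ')': depth becomes 0
Maximum depth reached: 8

8


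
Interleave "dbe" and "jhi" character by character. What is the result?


Interleaving "dbe" and "jhi":
  Position 0: 'd' from first, 'j' from second => "dj"
  Position 1: 'b' from first, 'h' from second => "bh"
  Position 2: 'e' from first, 'i' from second => "ei"
Result: djbhei

djbhei


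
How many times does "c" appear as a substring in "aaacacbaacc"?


Searching for "c" in "aaacacbaacc"
Scanning each position:
  Position 0: "a" => no
  Position 1: "a" => no
  Position 2: "a" => no
  Position 3: "c" => MATCH
  Position 4: "a" => no
  Position 5: "c" => MATCH
  Position 6: "b" => no
  Position 7: "a" => no
  Position 8: "a" => no
  Position 9: "c" => MATCH
  Position 10: "c" => MATCH
Total occurrences: 4

4


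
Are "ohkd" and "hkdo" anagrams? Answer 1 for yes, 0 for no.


Strings: "ohkd", "hkdo"
Sorted first:  dhko
Sorted second: dhko
Sorted forms match => anagrams

1


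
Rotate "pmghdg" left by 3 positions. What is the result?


Input: "pmghdg", rotate left by 3
First 3 characters: "pmg"
Remaining characters: "hdg"
Concatenate remaining + first: "hdg" + "pmg" = "hdgpmg"

hdgpmg


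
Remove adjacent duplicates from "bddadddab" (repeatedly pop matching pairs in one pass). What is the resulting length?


Input: bddadddab
Stack-based adjacent duplicate removal:
  Read 'b': push. Stack: b
  Read 'd': push. Stack: bd
  Read 'd': matches stack top 'd' => pop. Stack: b
  Read 'a': push. Stack: ba
  Read 'd': push. Stack: bad
  Read 'd': matches stack top 'd' => pop. Stack: ba
  Read 'd': push. Stack: bad
  Read 'a': push. Stack: bada
  Read 'b': push. Stack: badab
Final stack: "badab" (length 5)

5


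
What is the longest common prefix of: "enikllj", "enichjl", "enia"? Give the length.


Words: enikllj, enichjl, enia
  Position 0: all 'e' => match
  Position 1: all 'n' => match
  Position 2: all 'i' => match
  Position 3: ('k', 'c', 'a') => mismatch, stop
LCP = "eni" (length 3)

3


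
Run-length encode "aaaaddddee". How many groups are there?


Input: aaaaddddee
Scanning for consecutive runs:
  Group 1: 'a' x 4 (positions 0-3)
  Group 2: 'd' x 4 (positions 4-7)
  Group 3: 'e' x 2 (positions 8-9)
Total groups: 3

3


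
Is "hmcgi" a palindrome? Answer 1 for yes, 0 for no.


Input: hmcgi
Reversed: igcmh
  Compare pos 0 ('h') with pos 4 ('i'): MISMATCH
  Compare pos 1 ('m') with pos 3 ('g'): MISMATCH
Result: not a palindrome

0


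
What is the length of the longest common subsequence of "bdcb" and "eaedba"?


LCS of "bdcb" and "eaedba"
DP table:
           e    a    e    d    b    a
      0    0    0    0    0    0    0
  b   0    0    0    0    0    1    1
  d   0    0    0    0    1    1    1
  c   0    0    0    0    1    1    1
  b   0    0    0    0    1    2    2
LCS length = dp[4][6] = 2

2


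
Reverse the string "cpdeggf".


Input: cpdeggf
Reading characters right to left:
  Position 6: 'f'
  Position 5: 'g'
  Position 4: 'g'
  Position 3: 'e'
  Position 2: 'd'
  Position 1: 'p'
  Position 0: 'c'
Reversed: fggedpc

fggedpc


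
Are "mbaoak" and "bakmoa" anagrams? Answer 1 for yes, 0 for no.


Strings: "mbaoak", "bakmoa"
Sorted first:  aabkmo
Sorted second: aabkmo
Sorted forms match => anagrams

1


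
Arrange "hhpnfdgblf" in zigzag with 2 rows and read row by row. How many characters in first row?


Zigzag "hhpnfdgblf" into 2 rows:
Placing characters:
  'h' => row 0
  'h' => row 1
  'p' => row 0
  'n' => row 1
  'f' => row 0
  'd' => row 1
  'g' => row 0
  'b' => row 1
  'l' => row 0
  'f' => row 1
Rows:
  Row 0: "hpfgl"
  Row 1: "hndbf"
First row length: 5

5


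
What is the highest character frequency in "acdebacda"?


Input: acdebacda
Character counts:
  'a': 3
  'b': 1
  'c': 2
  'd': 2
  'e': 1
Maximum frequency: 3

3


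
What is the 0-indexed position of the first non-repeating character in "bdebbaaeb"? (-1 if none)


Input: bdebbaaeb
Character frequencies:
  'a': 2
  'b': 4
  'd': 1
  'e': 2
Scanning left to right for freq == 1:
  Position 0 ('b'): freq=4, skip
  Position 1 ('d'): unique! => answer = 1

1


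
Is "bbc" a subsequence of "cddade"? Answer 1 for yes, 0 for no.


Check if "bbc" is a subsequence of "cddade"
Greedy scan:
  Position 0 ('c'): no match needed
  Position 1 ('d'): no match needed
  Position 2 ('d'): no match needed
  Position 3 ('a'): no match needed
  Position 4 ('d'): no match needed
  Position 5 ('e'): no match needed
Only matched 0/3 characters => not a subsequence

0


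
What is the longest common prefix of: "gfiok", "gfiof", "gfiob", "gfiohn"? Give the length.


Words: gfiok, gfiof, gfiob, gfiohn
  Position 0: all 'g' => match
  Position 1: all 'f' => match
  Position 2: all 'i' => match
  Position 3: all 'o' => match
  Position 4: ('k', 'f', 'b', 'h') => mismatch, stop
LCP = "gfio" (length 4)

4


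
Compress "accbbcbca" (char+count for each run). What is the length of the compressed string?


Input: accbbcbca
Runs:
  'a' x 1 => "a1"
  'c' x 2 => "c2"
  'b' x 2 => "b2"
  'c' x 1 => "c1"
  'b' x 1 => "b1"
  'c' x 1 => "c1"
  'a' x 1 => "a1"
Compressed: "a1c2b2c1b1c1a1"
Compressed length: 14

14


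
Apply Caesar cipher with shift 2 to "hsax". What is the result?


Caesar cipher: shift "hsax" by 2
  'h' (pos 7) + 2 = pos 9 = 'j'
  's' (pos 18) + 2 = pos 20 = 'u'
  'a' (pos 0) + 2 = pos 2 = 'c'
  'x' (pos 23) + 2 = pos 25 = 'z'
Result: jucz

jucz


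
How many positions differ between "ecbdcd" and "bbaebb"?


Comparing "ecbdcd" and "bbaebb" position by position:
  Position 0: 'e' vs 'b' => DIFFER
  Position 1: 'c' vs 'b' => DIFFER
  Position 2: 'b' vs 'a' => DIFFER
  Position 3: 'd' vs 'e' => DIFFER
  Position 4: 'c' vs 'b' => DIFFER
  Position 5: 'd' vs 'b' => DIFFER
Positions that differ: 6

6


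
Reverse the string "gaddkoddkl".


Input: gaddkoddkl
Reading characters right to left:
  Position 9: 'l'
  Position 8: 'k'
  Position 7: 'd'
  Position 6: 'd'
  Position 5: 'o'
  Position 4: 'k'
  Position 3: 'd'
  Position 2: 'd'
  Position 1: 'a'
  Position 0: 'g'
Reversed: lkddokddag

lkddokddag


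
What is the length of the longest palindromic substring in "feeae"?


Input: "feeae"
Checking substrings for palindromes:
  [2:5] "eae" (len 3) => palindrome
  [1:3] "ee" (len 2) => palindrome
Longest palindromic substring: "eae" with length 3

3


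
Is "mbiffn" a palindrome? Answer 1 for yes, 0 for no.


Input: mbiffn
Reversed: nffibm
  Compare pos 0 ('m') with pos 5 ('n'): MISMATCH
  Compare pos 1 ('b') with pos 4 ('f'): MISMATCH
  Compare pos 2 ('i') with pos 3 ('f'): MISMATCH
Result: not a palindrome

0


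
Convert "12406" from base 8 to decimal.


Input: "12406" in base 8
Positional expansion:
  Digit '1' (value 1) x 8^4 = 4096
  Digit '2' (value 2) x 8^3 = 1024
  Digit '4' (value 4) x 8^2 = 256
  Digit '0' (value 0) x 8^1 = 0
  Digit '6' (value 6) x 8^0 = 6
Sum = 5382

5382


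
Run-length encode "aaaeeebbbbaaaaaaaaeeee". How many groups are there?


Input: aaaeeebbbbaaaaaaaaeeee
Scanning for consecutive runs:
  Group 1: 'a' x 3 (positions 0-2)
  Group 2: 'e' x 3 (positions 3-5)
  Group 3: 'b' x 4 (positions 6-9)
  Group 4: 'a' x 8 (positions 10-17)
  Group 5: 'e' x 4 (positions 18-21)
Total groups: 5

5


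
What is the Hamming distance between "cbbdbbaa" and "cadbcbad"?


Comparing "cbbdbbaa" and "cadbcbad" position by position:
  Position 0: 'c' vs 'c' => same
  Position 1: 'b' vs 'a' => differ
  Position 2: 'b' vs 'd' => differ
  Position 3: 'd' vs 'b' => differ
  Position 4: 'b' vs 'c' => differ
  Position 5: 'b' vs 'b' => same
  Position 6: 'a' vs 'a' => same
  Position 7: 'a' vs 'd' => differ
Total differences (Hamming distance): 5

5


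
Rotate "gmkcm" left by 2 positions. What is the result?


Input: "gmkcm", rotate left by 2
First 2 characters: "gm"
Remaining characters: "kcm"
Concatenate remaining + first: "kcm" + "gm" = "kcmgm"

kcmgm


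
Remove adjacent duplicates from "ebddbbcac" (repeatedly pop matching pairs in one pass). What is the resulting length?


Input: ebddbbcac
Stack-based adjacent duplicate removal:
  Read 'e': push. Stack: e
  Read 'b': push. Stack: eb
  Read 'd': push. Stack: ebd
  Read 'd': matches stack top 'd' => pop. Stack: eb
  Read 'b': matches stack top 'b' => pop. Stack: e
  Read 'b': push. Stack: eb
  Read 'c': push. Stack: ebc
  Read 'a': push. Stack: ebca
  Read 'c': push. Stack: ebcac
Final stack: "ebcac" (length 5)

5


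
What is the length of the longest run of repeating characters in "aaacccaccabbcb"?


Input: "aaacccaccabbcb"
Scanning for longest run:
  Position 1 ('a'): continues run of 'a', length=2
  Position 2 ('a'): continues run of 'a', length=3
  Position 3 ('c'): new char, reset run to 1
  Position 4 ('c'): continues run of 'c', length=2
  Position 5 ('c'): continues run of 'c', length=3
  Position 6 ('a'): new char, reset run to 1
  Position 7 ('c'): new char, reset run to 1
  Position 8 ('c'): continues run of 'c', length=2
  Position 9 ('a'): new char, reset run to 1
  Position 10 ('b'): new char, reset run to 1
  Position 11 ('b'): continues run of 'b', length=2
  Position 12 ('c'): new char, reset run to 1
  Position 13 ('b'): new char, reset run to 1
Longest run: 'a' with length 3

3


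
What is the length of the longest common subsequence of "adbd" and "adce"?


LCS of "adbd" and "adce"
DP table:
           a    d    c    e
      0    0    0    0    0
  a   0    1    1    1    1
  d   0    1    2    2    2
  b   0    1    2    2    2
  d   0    1    2    2    2
LCS length = dp[4][4] = 2

2


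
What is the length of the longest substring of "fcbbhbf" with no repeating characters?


Input: "fcbbhbf"
Sliding window (track last position of each char):
  Position 0 ('f'): window [0,0] length 1 -- new best
  Position 1 ('c'): window [0,1] length 2 -- new best
  Position 2 ('b'): window [0,2] length 3 -- new best
  Position 3 ('b'): repeat (last at 2), move window start to 3
  Position 3 ('b'): window [3,3] length 1
  Position 4 ('h'): window [3,4] length 2
  Position 5 ('b'): repeat (last at 3), move window start to 4
  Position 5 ('b'): window [4,5] length 2
  Position 6 ('f'): window [4,6] length 3
Longest substring with no repeats: "fcb" with length 3

3


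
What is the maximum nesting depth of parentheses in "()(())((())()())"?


Input: "()(())((())()())"
Tracking depth:
  Position 0 '(': depth becomes 1
  Position 1 ')': depth becomes 0
  Position 2 '(': depth becomes 1
  Position 3 '(': depth becomes 2
  Position 4 ')': depth becomes 1
  Position 5 ')': depth becomes 0
  Position 6 '(': depth becomes 1
  Position 7 '(': depth becomes 2
  Position 8 '(': depth becomes 3
  Position 9 ')': depth becomes 2
  Position 10 ')': depth becomes 1
  Position 11 '(': depth becomes 2
  Position 12 ')': depth becomes 1
  Position 13 '(': depth becomes 2
  Position 14 ')': depth becomes 1
  Position 15 ')': depth becomes 0
Maximum depth reached: 3

3


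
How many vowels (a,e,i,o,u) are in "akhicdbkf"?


Input: akhicdbkf
Checking each character:
  'a' at position 0: vowel (running total: 1)
  'k' at position 1: consonant
  'h' at position 2: consonant
  'i' at position 3: vowel (running total: 2)
  'c' at position 4: consonant
  'd' at position 5: consonant
  'b' at position 6: consonant
  'k' at position 7: consonant
  'f' at position 8: consonant
Total vowels: 2

2


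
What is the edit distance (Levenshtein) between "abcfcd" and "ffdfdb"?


Computing edit distance: "abcfcd" -> "ffdfdb"
DP table:
           f    f    d    f    d    b
      0    1    2    3    4    5    6
  a   1    1    2    3    4    5    6
  b   2    2    2    3    4    5    5
  c   3    3    3    3    4    5    6
  f   4    3    3    4    3    4    5
  c   5    4    4    4    4    4    5
  d   6    5    5    4    5    4    5
Edit distance = dp[6][6] = 5

5


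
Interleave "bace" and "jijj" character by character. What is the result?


Interleaving "bace" and "jijj":
  Position 0: 'b' from first, 'j' from second => "bj"
  Position 1: 'a' from first, 'i' from second => "ai"
  Position 2: 'c' from first, 'j' from second => "cj"
  Position 3: 'e' from first, 'j' from second => "ej"
Result: bjaicjej

bjaicjej


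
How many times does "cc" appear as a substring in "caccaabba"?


Searching for "cc" in "caccaabba"
Scanning each position:
  Position 0: "ca" => no
  Position 1: "ac" => no
  Position 2: "cc" => MATCH
  Position 3: "ca" => no
  Position 4: "aa" => no
  Position 5: "ab" => no
  Position 6: "bb" => no
  Position 7: "ba" => no
Total occurrences: 1

1


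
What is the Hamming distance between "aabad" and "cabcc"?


Comparing "aabad" and "cabcc" position by position:
  Position 0: 'a' vs 'c' => differ
  Position 1: 'a' vs 'a' => same
  Position 2: 'b' vs 'b' => same
  Position 3: 'a' vs 'c' => differ
  Position 4: 'd' vs 'c' => differ
Total differences (Hamming distance): 3

3


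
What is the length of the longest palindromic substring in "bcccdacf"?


Input: "bcccdacf"
Checking substrings for palindromes:
  [1:4] "ccc" (len 3) => palindrome
  [1:3] "cc" (len 2) => palindrome
  [2:4] "cc" (len 2) => palindrome
Longest palindromic substring: "ccc" with length 3

3


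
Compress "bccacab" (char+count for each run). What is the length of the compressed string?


Input: bccacab
Runs:
  'b' x 1 => "b1"
  'c' x 2 => "c2"
  'a' x 1 => "a1"
  'c' x 1 => "c1"
  'a' x 1 => "a1"
  'b' x 1 => "b1"
Compressed: "b1c2a1c1a1b1"
Compressed length: 12

12


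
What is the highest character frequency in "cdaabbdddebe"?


Input: cdaabbdddebe
Character counts:
  'a': 2
  'b': 3
  'c': 1
  'd': 4
  'e': 2
Maximum frequency: 4

4


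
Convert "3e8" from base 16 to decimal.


Input: "3e8" in base 16
Positional expansion:
  Digit '3' (value 3) x 16^2 = 768
  Digit 'e' (value 14) x 16^1 = 224
  Digit '8' (value 8) x 16^0 = 8
Sum = 1000

1000


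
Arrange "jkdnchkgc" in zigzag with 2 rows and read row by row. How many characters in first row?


Zigzag "jkdnchkgc" into 2 rows:
Placing characters:
  'j' => row 0
  'k' => row 1
  'd' => row 0
  'n' => row 1
  'c' => row 0
  'h' => row 1
  'k' => row 0
  'g' => row 1
  'c' => row 0
Rows:
  Row 0: "jdckc"
  Row 1: "knhg"
First row length: 5

5


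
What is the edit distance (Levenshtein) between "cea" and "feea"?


Computing edit distance: "cea" -> "feea"
DP table:
           f    e    e    a
      0    1    2    3    4
  c   1    1    2    3    4
  e   2    2    1    2    3
  a   3    3    2    2    2
Edit distance = dp[3][4] = 2

2


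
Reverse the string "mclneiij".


Input: mclneiij
Reading characters right to left:
  Position 7: 'j'
  Position 6: 'i'
  Position 5: 'i'
  Position 4: 'e'
  Position 3: 'n'
  Position 2: 'l'
  Position 1: 'c'
  Position 0: 'm'
Reversed: jiienlcm

jiienlcm


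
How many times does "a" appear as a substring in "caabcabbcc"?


Searching for "a" in "caabcabbcc"
Scanning each position:
  Position 0: "c" => no
  Position 1: "a" => MATCH
  Position 2: "a" => MATCH
  Position 3: "b" => no
  Position 4: "c" => no
  Position 5: "a" => MATCH
  Position 6: "b" => no
  Position 7: "b" => no
  Position 8: "c" => no
  Position 9: "c" => no
Total occurrences: 3

3


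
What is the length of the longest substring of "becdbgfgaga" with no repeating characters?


Input: "becdbgfgaga"
Sliding window (track last position of each char):
  Position 0 ('b'): window [0,0] length 1 -- new best
  Position 1 ('e'): window [0,1] length 2 -- new best
  Position 2 ('c'): window [0,2] length 3 -- new best
  Position 3 ('d'): window [0,3] length 4 -- new best
  Position 4 ('b'): repeat (last at 0), move window start to 1
  Position 4 ('b'): window [1,4] length 4
  Position 5 ('g'): window [1,5] length 5 -- new best
  Position 6 ('f'): window [1,6] length 6 -- new best
  Position 7 ('g'): repeat (last at 5), move window start to 6
  Position 7 ('g'): window [6,7] length 2
  Position 8 ('a'): window [6,8] length 3
  Position 9 ('g'): repeat (last at 7), move window start to 8
  Position 9 ('g'): window [8,9] length 2
  Position 10 ('a'): repeat (last at 8), move window start to 9
  Position 10 ('a'): window [9,10] length 2
Longest substring with no repeats: "ecdbgf" with length 6

6


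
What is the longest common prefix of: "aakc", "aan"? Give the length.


Words: aakc, aan
  Position 0: all 'a' => match
  Position 1: all 'a' => match
  Position 2: ('k', 'n') => mismatch, stop
LCP = "aa" (length 2)

2


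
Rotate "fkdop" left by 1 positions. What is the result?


Input: "fkdop", rotate left by 1
First 1 characters: "f"
Remaining characters: "kdop"
Concatenate remaining + first: "kdop" + "f" = "kdopf"

kdopf


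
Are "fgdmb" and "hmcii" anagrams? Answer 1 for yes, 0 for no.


Strings: "fgdmb", "hmcii"
Sorted first:  bdfgm
Sorted second: chiim
Differ at position 0: 'b' vs 'c' => not anagrams

0


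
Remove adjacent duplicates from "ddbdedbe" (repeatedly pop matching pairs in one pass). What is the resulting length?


Input: ddbdedbe
Stack-based adjacent duplicate removal:
  Read 'd': push. Stack: d
  Read 'd': matches stack top 'd' => pop. Stack: (empty)
  Read 'b': push. Stack: b
  Read 'd': push. Stack: bd
  Read 'e': push. Stack: bde
  Read 'd': push. Stack: bded
  Read 'b': push. Stack: bdedb
  Read 'e': push. Stack: bdedbe
Final stack: "bdedbe" (length 6)

6


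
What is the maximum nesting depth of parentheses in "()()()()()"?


Input: "()()()()()"
Tracking depth:
  Position 0 '(': depth becomes 1
  Position 1 ')': depth becomes 0
  Position 2 '(': depth becomes 1
  Position 3 ')': depth becomes 0
  Position 4 '(': depth becomes 1
  Position 5 ')': depth becomes 0
  Position 6 '(': depth becomes 1
  Position 7 ')': depth becomes 0
  Position 8 '(': depth becomes 1
  Position 9 ')': depth becomes 0
Maximum depth reached: 1

1


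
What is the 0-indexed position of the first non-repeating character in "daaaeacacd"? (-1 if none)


Input: daaaeacacd
Character frequencies:
  'a': 5
  'c': 2
  'd': 2
  'e': 1
Scanning left to right for freq == 1:
  Position 0 ('d'): freq=2, skip
  Position 1 ('a'): freq=5, skip
  Position 2 ('a'): freq=5, skip
  Position 3 ('a'): freq=5, skip
  Position 4 ('e'): unique! => answer = 4

4


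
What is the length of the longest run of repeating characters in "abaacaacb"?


Input: "abaacaacb"
Scanning for longest run:
  Position 1 ('b'): new char, reset run to 1
  Position 2 ('a'): new char, reset run to 1
  Position 3 ('a'): continues run of 'a', length=2
  Position 4 ('c'): new char, reset run to 1
  Position 5 ('a'): new char, reset run to 1
  Position 6 ('a'): continues run of 'a', length=2
  Position 7 ('c'): new char, reset run to 1
  Position 8 ('b'): new char, reset run to 1
Longest run: 'a' with length 2

2


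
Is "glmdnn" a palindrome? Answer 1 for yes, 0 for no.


Input: glmdnn
Reversed: nndmlg
  Compare pos 0 ('g') with pos 5 ('n'): MISMATCH
  Compare pos 1 ('l') with pos 4 ('n'): MISMATCH
  Compare pos 2 ('m') with pos 3 ('d'): MISMATCH
Result: not a palindrome

0


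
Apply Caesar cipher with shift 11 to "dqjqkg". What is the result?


Caesar cipher: shift "dqjqkg" by 11
  'd' (pos 3) + 11 = pos 14 = 'o'
  'q' (pos 16) + 11 = pos 1 = 'b'
  'j' (pos 9) + 11 = pos 20 = 'u'
  'q' (pos 16) + 11 = pos 1 = 'b'
  'k' (pos 10) + 11 = pos 21 = 'v'
  'g' (pos 6) + 11 = pos 17 = 'r'
Result: obubvr

obubvr


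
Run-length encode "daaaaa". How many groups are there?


Input: daaaaa
Scanning for consecutive runs:
  Group 1: 'd' x 1 (positions 0-0)
  Group 2: 'a' x 5 (positions 1-5)
Total groups: 2

2


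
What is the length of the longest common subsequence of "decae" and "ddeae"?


LCS of "decae" and "ddeae"
DP table:
           d    d    e    a    e
      0    0    0    0    0    0
  d   0    1    1    1    1    1
  e   0    1    1    2    2    2
  c   0    1    1    2    2    2
  a   0    1    1    2    3    3
  e   0    1    1    2    3    4
LCS length = dp[5][5] = 4

4


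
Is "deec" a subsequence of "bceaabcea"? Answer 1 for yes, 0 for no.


Check if "deec" is a subsequence of "bceaabcea"
Greedy scan:
  Position 0 ('b'): no match needed
  Position 1 ('c'): no match needed
  Position 2 ('e'): no match needed
  Position 3 ('a'): no match needed
  Position 4 ('a'): no match needed
  Position 5 ('b'): no match needed
  Position 6 ('c'): no match needed
  Position 7 ('e'): no match needed
  Position 8 ('a'): no match needed
Only matched 0/4 characters => not a subsequence

0


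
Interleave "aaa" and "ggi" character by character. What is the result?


Interleaving "aaa" and "ggi":
  Position 0: 'a' from first, 'g' from second => "ag"
  Position 1: 'a' from first, 'g' from second => "ag"
  Position 2: 'a' from first, 'i' from second => "ai"
Result: agagai

agagai


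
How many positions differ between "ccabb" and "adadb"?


Comparing "ccabb" and "adadb" position by position:
  Position 0: 'c' vs 'a' => DIFFER
  Position 1: 'c' vs 'd' => DIFFER
  Position 2: 'a' vs 'a' => same
  Position 3: 'b' vs 'd' => DIFFER
  Position 4: 'b' vs 'b' => same
Positions that differ: 3

3


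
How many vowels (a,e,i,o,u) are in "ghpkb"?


Input: ghpkb
Checking each character:
  'g' at position 0: consonant
  'h' at position 1: consonant
  'p' at position 2: consonant
  'k' at position 3: consonant
  'b' at position 4: consonant
Total vowels: 0

0


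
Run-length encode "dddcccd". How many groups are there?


Input: dddcccd
Scanning for consecutive runs:
  Group 1: 'd' x 3 (positions 0-2)
  Group 2: 'c' x 3 (positions 3-5)
  Group 3: 'd' x 1 (positions 6-6)
Total groups: 3

3


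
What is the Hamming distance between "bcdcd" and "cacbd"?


Comparing "bcdcd" and "cacbd" position by position:
  Position 0: 'b' vs 'c' => differ
  Position 1: 'c' vs 'a' => differ
  Position 2: 'd' vs 'c' => differ
  Position 3: 'c' vs 'b' => differ
  Position 4: 'd' vs 'd' => same
Total differences (Hamming distance): 4

4


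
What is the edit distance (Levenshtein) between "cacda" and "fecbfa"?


Computing edit distance: "cacda" -> "fecbfa"
DP table:
           f    e    c    b    f    a
      0    1    2    3    4    5    6
  c   1    1    2    2    3    4    5
  a   2    2    2    3    3    4    4
  c   3    3    3    2    3    4    5
  d   4    4    4    3    3    4    5
  a   5    5    5    4    4    4    4
Edit distance = dp[5][6] = 4

4


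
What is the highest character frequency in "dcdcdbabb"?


Input: dcdcdbabb
Character counts:
  'a': 1
  'b': 3
  'c': 2
  'd': 3
Maximum frequency: 3

3


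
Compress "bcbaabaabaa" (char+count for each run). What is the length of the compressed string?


Input: bcbaabaabaa
Runs:
  'b' x 1 => "b1"
  'c' x 1 => "c1"
  'b' x 1 => "b1"
  'a' x 2 => "a2"
  'b' x 1 => "b1"
  'a' x 2 => "a2"
  'b' x 1 => "b1"
  'a' x 2 => "a2"
Compressed: "b1c1b1a2b1a2b1a2"
Compressed length: 16

16


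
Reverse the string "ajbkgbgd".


Input: ajbkgbgd
Reading characters right to left:
  Position 7: 'd'
  Position 6: 'g'
  Position 5: 'b'
  Position 4: 'g'
  Position 3: 'k'
  Position 2: 'b'
  Position 1: 'j'
  Position 0: 'a'
Reversed: dgbgkbja

dgbgkbja


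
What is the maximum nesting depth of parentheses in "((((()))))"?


Input: "((((()))))"
Tracking depth:
  Position 0 '(': depth becomes 1
  Position 1 '(': depth becomes 2
  Position 2 '(': depth becomes 3
  Position 3 '(': depth becomes 4
  Position 4 '(': depth becomes 5
  Position 5 ')': depth becomes 4
  Position 6 ')': depth becomes 3
  Position 7 ')': depth becomes 2
  Position 8 ')': depth becomes 1
  Position 9 ')': depth becomes 0
Maximum depth reached: 5

5


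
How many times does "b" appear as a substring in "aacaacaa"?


Searching for "b" in "aacaacaa"
Scanning each position:
  Position 0: "a" => no
  Position 1: "a" => no
  Position 2: "c" => no
  Position 3: "a" => no
  Position 4: "a" => no
  Position 5: "c" => no
  Position 6: "a" => no
  Position 7: "a" => no
Total occurrences: 0

0


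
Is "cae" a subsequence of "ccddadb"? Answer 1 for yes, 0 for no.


Check if "cae" is a subsequence of "ccddadb"
Greedy scan:
  Position 0 ('c'): matches sub[0] = 'c'
  Position 1 ('c'): no match needed
  Position 2 ('d'): no match needed
  Position 3 ('d'): no match needed
  Position 4 ('a'): matches sub[1] = 'a'
  Position 5 ('d'): no match needed
  Position 6 ('b'): no match needed
Only matched 2/3 characters => not a subsequence

0


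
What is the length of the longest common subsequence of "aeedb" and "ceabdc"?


LCS of "aeedb" and "ceabdc"
DP table:
           c    e    a    b    d    c
      0    0    0    0    0    0    0
  a   0    0    0    1    1    1    1
  e   0    0    1    1    1    1    1
  e   0    0    1    1    1    1    1
  d   0    0    1    1    1    2    2
  b   0    0    1    1    2    2    2
LCS length = dp[5][6] = 2

2


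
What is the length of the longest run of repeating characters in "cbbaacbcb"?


Input: "cbbaacbcb"
Scanning for longest run:
  Position 1 ('b'): new char, reset run to 1
  Position 2 ('b'): continues run of 'b', length=2
  Position 3 ('a'): new char, reset run to 1
  Position 4 ('a'): continues run of 'a', length=2
  Position 5 ('c'): new char, reset run to 1
  Position 6 ('b'): new char, reset run to 1
  Position 7 ('c'): new char, reset run to 1
  Position 8 ('b'): new char, reset run to 1
Longest run: 'b' with length 2

2


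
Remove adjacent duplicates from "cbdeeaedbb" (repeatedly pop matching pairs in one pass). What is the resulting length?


Input: cbdeeaedbb
Stack-based adjacent duplicate removal:
  Read 'c': push. Stack: c
  Read 'b': push. Stack: cb
  Read 'd': push. Stack: cbd
  Read 'e': push. Stack: cbde
  Read 'e': matches stack top 'e' => pop. Stack: cbd
  Read 'a': push. Stack: cbda
  Read 'e': push. Stack: cbdae
  Read 'd': push. Stack: cbdaed
  Read 'b': push. Stack: cbdaedb
  Read 'b': matches stack top 'b' => pop. Stack: cbdaed
Final stack: "cbdaed" (length 6)

6


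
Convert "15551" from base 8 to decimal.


Input: "15551" in base 8
Positional expansion:
  Digit '1' (value 1) x 8^4 = 4096
  Digit '5' (value 5) x 8^3 = 2560
  Digit '5' (value 5) x 8^2 = 320
  Digit '5' (value 5) x 8^1 = 40
  Digit '1' (value 1) x 8^0 = 1
Sum = 7017

7017


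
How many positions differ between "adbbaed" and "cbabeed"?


Comparing "adbbaed" and "cbabeed" position by position:
  Position 0: 'a' vs 'c' => DIFFER
  Position 1: 'd' vs 'b' => DIFFER
  Position 2: 'b' vs 'a' => DIFFER
  Position 3: 'b' vs 'b' => same
  Position 4: 'a' vs 'e' => DIFFER
  Position 5: 'e' vs 'e' => same
  Position 6: 'd' vs 'd' => same
Positions that differ: 4

4


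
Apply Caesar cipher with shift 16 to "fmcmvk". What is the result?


Caesar cipher: shift "fmcmvk" by 16
  'f' (pos 5) + 16 = pos 21 = 'v'
  'm' (pos 12) + 16 = pos 2 = 'c'
  'c' (pos 2) + 16 = pos 18 = 's'
  'm' (pos 12) + 16 = pos 2 = 'c'
  'v' (pos 21) + 16 = pos 11 = 'l'
  'k' (pos 10) + 16 = pos 0 = 'a'
Result: vcscla

vcscla


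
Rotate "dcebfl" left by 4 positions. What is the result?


Input: "dcebfl", rotate left by 4
First 4 characters: "dceb"
Remaining characters: "fl"
Concatenate remaining + first: "fl" + "dceb" = "fldceb"

fldceb


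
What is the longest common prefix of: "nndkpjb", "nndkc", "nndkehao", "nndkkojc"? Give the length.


Words: nndkpjb, nndkc, nndkehao, nndkkojc
  Position 0: all 'n' => match
  Position 1: all 'n' => match
  Position 2: all 'd' => match
  Position 3: all 'k' => match
  Position 4: ('p', 'c', 'e', 'k') => mismatch, stop
LCP = "nndk" (length 4)

4


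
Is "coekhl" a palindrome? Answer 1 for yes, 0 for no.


Input: coekhl
Reversed: lhkeoc
  Compare pos 0 ('c') with pos 5 ('l'): MISMATCH
  Compare pos 1 ('o') with pos 4 ('h'): MISMATCH
  Compare pos 2 ('e') with pos 3 ('k'): MISMATCH
Result: not a palindrome

0


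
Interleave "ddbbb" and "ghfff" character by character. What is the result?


Interleaving "ddbbb" and "ghfff":
  Position 0: 'd' from first, 'g' from second => "dg"
  Position 1: 'd' from first, 'h' from second => "dh"
  Position 2: 'b' from first, 'f' from second => "bf"
  Position 3: 'b' from first, 'f' from second => "bf"
  Position 4: 'b' from first, 'f' from second => "bf"
Result: dgdhbfbfbf

dgdhbfbfbf


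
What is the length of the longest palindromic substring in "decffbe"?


Input: "decffbe"
Checking substrings for palindromes:
  [3:5] "ff" (len 2) => palindrome
Longest palindromic substring: "ff" with length 2

2


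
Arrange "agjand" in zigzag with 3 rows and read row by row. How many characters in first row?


Zigzag "agjand" into 3 rows:
Placing characters:
  'a' => row 0
  'g' => row 1
  'j' => row 2
  'a' => row 1
  'n' => row 0
  'd' => row 1
Rows:
  Row 0: "an"
  Row 1: "gad"
  Row 2: "j"
First row length: 2

2


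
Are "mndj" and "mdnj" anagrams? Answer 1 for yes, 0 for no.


Strings: "mndj", "mdnj"
Sorted first:  djmn
Sorted second: djmn
Sorted forms match => anagrams

1


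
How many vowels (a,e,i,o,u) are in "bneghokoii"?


Input: bneghokoii
Checking each character:
  'b' at position 0: consonant
  'n' at position 1: consonant
  'e' at position 2: vowel (running total: 1)
  'g' at position 3: consonant
  'h' at position 4: consonant
  'o' at position 5: vowel (running total: 2)
  'k' at position 6: consonant
  'o' at position 7: vowel (running total: 3)
  'i' at position 8: vowel (running total: 4)
  'i' at position 9: vowel (running total: 5)
Total vowels: 5

5


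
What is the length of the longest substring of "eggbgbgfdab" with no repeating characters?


Input: "eggbgbgfdab"
Sliding window (track last position of each char):
  Position 0 ('e'): window [0,0] length 1 -- new best
  Position 1 ('g'): window [0,1] length 2 -- new best
  Position 2 ('g'): repeat (last at 1), move window start to 2
  Position 2 ('g'): window [2,2] length 1
  Position 3 ('b'): window [2,3] length 2
  Position 4 ('g'): repeat (last at 2), move window start to 3
  Position 4 ('g'): window [3,4] length 2
  Position 5 ('b'): repeat (last at 3), move window start to 4
  Position 5 ('b'): window [4,5] length 2
  Position 6 ('g'): repeat (last at 4), move window start to 5
  Position 6 ('g'): window [5,6] length 2
  Position 7 ('f'): window [5,7] length 3 -- new best
  Position 8 ('d'): window [5,8] length 4 -- new best
  Position 9 ('a'): window [5,9] length 5 -- new best
  Position 10 ('b'): repeat (last at 5), move window start to 6
  Position 10 ('b'): window [6,10] length 5
Longest substring with no repeats: "bgfda" with length 5

5
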